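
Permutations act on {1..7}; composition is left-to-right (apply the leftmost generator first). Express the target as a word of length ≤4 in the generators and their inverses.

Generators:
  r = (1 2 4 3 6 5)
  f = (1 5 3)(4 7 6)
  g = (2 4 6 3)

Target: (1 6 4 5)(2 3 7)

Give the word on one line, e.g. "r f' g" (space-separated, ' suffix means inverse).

  after f': (1 3 5)(4 6 7)
  after r': (1 4 3 6 7 2)
  after f': (1 6 4 5)(2 3 7)

f' r' f'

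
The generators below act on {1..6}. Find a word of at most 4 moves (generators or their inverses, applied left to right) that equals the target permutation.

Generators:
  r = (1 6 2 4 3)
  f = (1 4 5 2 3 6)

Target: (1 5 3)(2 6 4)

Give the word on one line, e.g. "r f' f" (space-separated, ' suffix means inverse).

  after f: (1 4 5 2 3 6)
  after f: (1 5 3)(2 6 4)

f f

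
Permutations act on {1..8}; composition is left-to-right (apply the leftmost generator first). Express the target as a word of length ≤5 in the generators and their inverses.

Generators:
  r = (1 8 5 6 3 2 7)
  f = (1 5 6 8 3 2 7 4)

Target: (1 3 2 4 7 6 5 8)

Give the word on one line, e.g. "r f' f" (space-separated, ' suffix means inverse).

f r' f r f'

  after f: (1 5 6 8 3 2 7 4)
  after r': (1 8 6)(4 7)
  after f: (1 3 2 7)(5 6)
  after r: (1 2)(3 7 8 5)
  after f': (1 3 2 4 7 6 5 8)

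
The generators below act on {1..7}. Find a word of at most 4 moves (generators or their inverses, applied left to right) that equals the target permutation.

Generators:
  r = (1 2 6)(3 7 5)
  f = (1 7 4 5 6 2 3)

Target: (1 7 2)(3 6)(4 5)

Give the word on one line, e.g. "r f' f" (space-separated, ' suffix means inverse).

f' r

  after f': (1 3 2 6 5 4 7)
  after r: (1 7 2)(3 6)(4 5)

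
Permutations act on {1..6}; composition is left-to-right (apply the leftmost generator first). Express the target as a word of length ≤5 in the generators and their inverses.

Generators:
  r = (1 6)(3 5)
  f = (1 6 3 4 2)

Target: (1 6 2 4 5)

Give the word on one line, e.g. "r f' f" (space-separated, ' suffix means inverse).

  after r': (1 6)(3 5)
  after f': (2 4 3 5 6)
  after r: (1 6 2 4 5)

r' f' r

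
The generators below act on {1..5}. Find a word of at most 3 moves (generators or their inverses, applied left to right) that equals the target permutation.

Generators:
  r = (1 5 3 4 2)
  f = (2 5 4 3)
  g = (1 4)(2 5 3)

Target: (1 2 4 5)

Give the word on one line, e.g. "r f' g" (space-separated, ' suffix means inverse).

g' r

  after g': (1 4)(2 3 5)
  after r: (1 2 4 5)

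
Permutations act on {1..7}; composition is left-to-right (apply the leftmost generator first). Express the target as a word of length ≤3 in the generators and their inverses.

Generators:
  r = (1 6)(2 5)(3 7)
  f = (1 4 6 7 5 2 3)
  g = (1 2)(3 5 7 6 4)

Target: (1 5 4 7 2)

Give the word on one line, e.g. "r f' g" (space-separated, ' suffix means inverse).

  after r: (1 6)(2 5)(3 7)
  after f: (1 7)(3 5)(4 6)
  after g': (1 5 4 7 2)

r f g'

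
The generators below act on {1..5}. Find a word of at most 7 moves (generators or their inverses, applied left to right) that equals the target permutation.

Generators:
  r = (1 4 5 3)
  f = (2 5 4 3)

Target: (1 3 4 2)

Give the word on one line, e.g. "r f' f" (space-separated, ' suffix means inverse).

  after r': (1 3 5 4)
  after f: (1 2 5 3 4)
  after r': (1 2 4 3)
  after f: (1 5 4 2 3)
  after r: (1 3 4 2)

r' f r' f r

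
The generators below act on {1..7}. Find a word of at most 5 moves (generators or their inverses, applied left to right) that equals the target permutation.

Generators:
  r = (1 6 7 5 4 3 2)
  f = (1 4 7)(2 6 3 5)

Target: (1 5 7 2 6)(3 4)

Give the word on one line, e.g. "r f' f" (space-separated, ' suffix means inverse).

r' f f f

  after r': (1 2 3 4 5 7 6)
  after f: (1 6 4 2 5)(3 7)
  after f: (1 3)(4 6 7 5)
  after f: (1 5 7 2 6)(3 4)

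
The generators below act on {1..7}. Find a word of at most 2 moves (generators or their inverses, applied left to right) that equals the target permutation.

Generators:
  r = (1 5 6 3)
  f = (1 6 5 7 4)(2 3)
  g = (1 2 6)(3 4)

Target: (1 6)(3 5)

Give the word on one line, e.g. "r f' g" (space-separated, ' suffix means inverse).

  after r': (1 3 6 5)
  after r': (1 6)(3 5)

r' r'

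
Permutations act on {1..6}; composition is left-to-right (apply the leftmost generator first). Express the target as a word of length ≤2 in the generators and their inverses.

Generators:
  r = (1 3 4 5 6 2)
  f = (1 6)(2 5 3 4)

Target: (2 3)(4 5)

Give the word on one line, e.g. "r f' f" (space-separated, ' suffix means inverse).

  after f: (1 6)(2 5 3 4)
  after f: (2 3)(4 5)

f f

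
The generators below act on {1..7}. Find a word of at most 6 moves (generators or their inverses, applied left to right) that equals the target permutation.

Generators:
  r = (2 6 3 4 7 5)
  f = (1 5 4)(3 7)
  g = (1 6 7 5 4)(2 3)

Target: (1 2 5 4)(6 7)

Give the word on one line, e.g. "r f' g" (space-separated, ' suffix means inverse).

f' g g r'

  after f': (1 4 5)(3 7)
  after g: (2 3 5 6 7)
  after g: (1 6 5 7 3 4)
  after r': (1 2 5 4)(6 7)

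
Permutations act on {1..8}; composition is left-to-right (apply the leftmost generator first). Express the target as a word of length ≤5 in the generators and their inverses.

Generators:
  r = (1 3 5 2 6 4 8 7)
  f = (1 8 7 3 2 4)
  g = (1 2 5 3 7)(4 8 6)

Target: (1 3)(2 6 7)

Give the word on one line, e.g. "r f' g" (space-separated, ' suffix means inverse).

  after g: (1 2 5 3 7)(4 8 6)
  after f': (1 3 8 6 2 5 7 4)
  after g': (1 5 3 4 7 6)
  after r: (1 2 6 3 8 7 4)
  after f': (1 3)(2 6 7)

g f' g' r f'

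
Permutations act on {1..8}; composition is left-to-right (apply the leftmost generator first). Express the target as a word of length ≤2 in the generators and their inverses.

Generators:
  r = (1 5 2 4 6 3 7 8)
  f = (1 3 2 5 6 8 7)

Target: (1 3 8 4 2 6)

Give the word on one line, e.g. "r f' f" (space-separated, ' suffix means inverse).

  after f': (1 7 8 6 5 2 3)
  after r': (1 3 8 4 2 6)

f' r'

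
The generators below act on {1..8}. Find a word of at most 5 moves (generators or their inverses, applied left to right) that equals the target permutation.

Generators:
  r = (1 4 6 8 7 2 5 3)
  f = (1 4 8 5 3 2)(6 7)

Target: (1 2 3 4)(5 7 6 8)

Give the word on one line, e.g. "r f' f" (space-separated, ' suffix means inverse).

r' r' f f

  after r': (1 3 5 2 7 8 6 4)
  after r': (1 5 7 6)(2 8 4 3)
  after f: (1 3)(2 5 6 4)
  after f: (1 2 3 4)(5 7 6 8)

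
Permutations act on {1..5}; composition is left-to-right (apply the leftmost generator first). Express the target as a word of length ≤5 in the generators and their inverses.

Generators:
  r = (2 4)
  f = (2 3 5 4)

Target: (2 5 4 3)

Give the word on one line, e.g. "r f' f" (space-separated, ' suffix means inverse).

f' f' r r r

  after f': (2 4 5 3)
  after f': (2 5)(3 4)
  after r: (2 5 4 3)
  after r: (2 5)(3 4)
  after r: (2 5 4 3)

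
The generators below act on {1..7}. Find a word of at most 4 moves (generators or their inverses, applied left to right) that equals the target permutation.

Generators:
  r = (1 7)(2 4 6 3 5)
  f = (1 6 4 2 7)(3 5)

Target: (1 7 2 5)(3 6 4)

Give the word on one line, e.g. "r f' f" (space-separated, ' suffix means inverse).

r' r' f'

  after r': (1 7)(2 5 3 6 4)
  after r': (2 3 4 5 6)
  after f': (1 7 2 5)(3 6 4)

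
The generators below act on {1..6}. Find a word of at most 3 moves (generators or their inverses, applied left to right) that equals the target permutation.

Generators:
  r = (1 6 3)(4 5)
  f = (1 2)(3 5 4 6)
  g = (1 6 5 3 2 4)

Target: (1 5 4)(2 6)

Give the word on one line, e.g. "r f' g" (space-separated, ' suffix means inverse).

g' f'

  after g': (1 4 2 3 5 6)
  after f': (1 5 4)(2 6)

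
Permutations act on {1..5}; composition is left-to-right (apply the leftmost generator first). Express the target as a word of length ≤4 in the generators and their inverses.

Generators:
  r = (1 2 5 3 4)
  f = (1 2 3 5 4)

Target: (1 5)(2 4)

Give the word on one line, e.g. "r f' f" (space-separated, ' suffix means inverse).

  after f: (1 2 3 5 4)
  after r: (1 5)(2 4)

f r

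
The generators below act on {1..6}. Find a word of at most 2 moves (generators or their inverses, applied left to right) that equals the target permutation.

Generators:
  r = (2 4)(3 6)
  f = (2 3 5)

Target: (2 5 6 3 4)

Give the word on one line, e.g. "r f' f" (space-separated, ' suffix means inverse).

f' r'

  after f': (2 5 3)
  after r': (2 5 6 3 4)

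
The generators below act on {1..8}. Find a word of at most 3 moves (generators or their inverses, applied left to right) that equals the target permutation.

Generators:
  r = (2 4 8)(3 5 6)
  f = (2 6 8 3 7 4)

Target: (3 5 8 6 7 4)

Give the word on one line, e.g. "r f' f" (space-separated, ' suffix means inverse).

r f

  after r: (2 4 8)(3 5 6)
  after f: (3 5 8 6 7 4)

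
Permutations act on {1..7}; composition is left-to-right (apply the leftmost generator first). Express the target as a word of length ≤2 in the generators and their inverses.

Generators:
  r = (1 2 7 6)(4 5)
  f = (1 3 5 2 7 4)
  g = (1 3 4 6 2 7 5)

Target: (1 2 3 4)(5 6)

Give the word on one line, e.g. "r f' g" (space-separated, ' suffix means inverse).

  after r': (1 6 7 2)(4 5)
  after g: (1 2 3 4)(5 6)

r' g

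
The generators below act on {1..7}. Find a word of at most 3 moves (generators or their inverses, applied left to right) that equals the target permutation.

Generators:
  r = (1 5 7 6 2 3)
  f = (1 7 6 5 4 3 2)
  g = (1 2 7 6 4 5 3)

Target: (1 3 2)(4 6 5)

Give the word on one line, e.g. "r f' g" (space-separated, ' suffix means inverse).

g f'

  after g: (1 2 7 6 4 5 3)
  after f': (1 3 2)(4 6 5)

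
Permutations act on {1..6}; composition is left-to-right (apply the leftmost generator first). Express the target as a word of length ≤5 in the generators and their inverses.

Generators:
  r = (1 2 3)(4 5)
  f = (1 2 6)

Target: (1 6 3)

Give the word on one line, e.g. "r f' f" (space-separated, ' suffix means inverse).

  after r': (1 3 2)(4 5)
  after f': (1 3)(2 6)(4 5)
  after r: (2 6 3)
  after f': (1 6 3)

r' f' r f'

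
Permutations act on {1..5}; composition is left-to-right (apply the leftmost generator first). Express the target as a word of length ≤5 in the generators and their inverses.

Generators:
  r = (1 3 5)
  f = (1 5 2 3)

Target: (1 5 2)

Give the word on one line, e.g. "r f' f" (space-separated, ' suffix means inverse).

  after r: (1 3 5)
  after f': (1 2 5 3)
  after f': (1 5 2)

r f' f'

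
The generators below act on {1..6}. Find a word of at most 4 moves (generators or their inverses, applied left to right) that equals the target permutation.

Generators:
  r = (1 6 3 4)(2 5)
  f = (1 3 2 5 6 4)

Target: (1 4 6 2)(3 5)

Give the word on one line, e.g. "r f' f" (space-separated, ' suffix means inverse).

  after r: (1 6 3 4)(2 5)
  after f: (1 4 3)(2 6)
  after r: (2 3 6 5)
  after f': (1 4 6 2)(3 5)

r f r f'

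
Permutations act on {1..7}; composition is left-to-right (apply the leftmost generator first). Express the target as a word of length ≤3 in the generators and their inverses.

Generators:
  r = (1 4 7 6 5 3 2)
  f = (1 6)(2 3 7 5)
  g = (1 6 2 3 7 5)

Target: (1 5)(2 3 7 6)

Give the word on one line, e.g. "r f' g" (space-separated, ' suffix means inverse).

g g f'

  after g: (1 6 2 3 7 5)
  after g: (1 2 7)(3 5 6)
  after f': (1 5)(2 3 7 6)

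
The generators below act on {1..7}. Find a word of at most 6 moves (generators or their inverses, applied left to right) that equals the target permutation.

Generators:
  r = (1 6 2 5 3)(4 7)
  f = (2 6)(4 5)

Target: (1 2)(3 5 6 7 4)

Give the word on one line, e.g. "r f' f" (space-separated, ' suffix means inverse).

  after r: (1 6 2 5 3)(4 7)
  after r: (1 2 3 6 5)
  after f: (1 6 4 5)(2 3)
  after r: (1 2)(3 5 6 7 4)

r r f r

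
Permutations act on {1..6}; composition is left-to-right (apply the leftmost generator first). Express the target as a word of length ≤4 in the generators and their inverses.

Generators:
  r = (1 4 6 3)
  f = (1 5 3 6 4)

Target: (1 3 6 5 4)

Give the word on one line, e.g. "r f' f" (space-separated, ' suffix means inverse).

  after r: (1 4 6 3)
  after f': (1 6 5)(3 4)
  after r: (1 3 6 5 4)

r f' r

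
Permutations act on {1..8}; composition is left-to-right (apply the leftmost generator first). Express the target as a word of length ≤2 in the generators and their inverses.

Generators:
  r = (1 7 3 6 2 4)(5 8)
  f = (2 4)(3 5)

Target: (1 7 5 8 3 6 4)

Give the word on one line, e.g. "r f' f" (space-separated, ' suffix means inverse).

r f'

  after r: (1 7 3 6 2 4)(5 8)
  after f': (1 7 5 8 3 6 4)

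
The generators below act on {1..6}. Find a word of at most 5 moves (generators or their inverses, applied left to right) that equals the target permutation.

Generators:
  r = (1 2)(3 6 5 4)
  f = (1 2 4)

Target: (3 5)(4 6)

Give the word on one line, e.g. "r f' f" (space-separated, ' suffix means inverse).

  after r': (1 2)(3 4 5 6)
  after r': (3 5)(4 6)
  after f: (1 2 4 6)(3 5)
  after f: (1 4 6 2)(3 5)
  after f: (3 5)(4 6)

r' r' f f f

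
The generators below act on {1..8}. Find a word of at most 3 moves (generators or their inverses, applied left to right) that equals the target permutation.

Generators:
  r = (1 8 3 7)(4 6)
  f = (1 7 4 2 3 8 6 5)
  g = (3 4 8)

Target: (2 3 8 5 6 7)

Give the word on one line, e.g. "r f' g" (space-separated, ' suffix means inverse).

r' f' g'

  after r': (1 7 3 8)(4 6)
  after f': (2 4 8 5 6 7)
  after g': (2 3 8 5 6 7)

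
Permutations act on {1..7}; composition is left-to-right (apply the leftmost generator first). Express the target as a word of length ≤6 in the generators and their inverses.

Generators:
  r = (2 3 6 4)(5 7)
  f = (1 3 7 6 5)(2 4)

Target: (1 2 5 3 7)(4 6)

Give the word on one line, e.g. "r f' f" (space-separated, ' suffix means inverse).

  after r: (2 3 6 4)(5 7)
  after f: (1 3 5 6 2 7)
  after r: (1 6 3 7)(2 5 4)
  after r: (1 4 3 5 2 7)
  after r: (1 2 5 3 7)(4 6)

r f r r r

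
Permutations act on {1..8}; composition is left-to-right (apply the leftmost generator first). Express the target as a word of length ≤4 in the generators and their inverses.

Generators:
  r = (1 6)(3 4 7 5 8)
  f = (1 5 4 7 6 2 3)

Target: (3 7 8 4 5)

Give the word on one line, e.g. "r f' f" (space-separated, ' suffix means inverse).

r r

  after r: (1 6)(3 4 7 5 8)
  after r: (3 7 8 4 5)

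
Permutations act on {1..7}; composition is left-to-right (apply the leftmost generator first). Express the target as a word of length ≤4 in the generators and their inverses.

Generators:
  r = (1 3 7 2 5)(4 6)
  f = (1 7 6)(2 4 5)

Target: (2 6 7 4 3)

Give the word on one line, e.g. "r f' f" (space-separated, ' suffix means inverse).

f' r' r' f

  after f': (1 6 7)(2 5 4)
  after r': (1 4 7 5 6 3)
  after r': (1 6)(2 7)(3 5 4)
  after f: (2 6 7 4 3)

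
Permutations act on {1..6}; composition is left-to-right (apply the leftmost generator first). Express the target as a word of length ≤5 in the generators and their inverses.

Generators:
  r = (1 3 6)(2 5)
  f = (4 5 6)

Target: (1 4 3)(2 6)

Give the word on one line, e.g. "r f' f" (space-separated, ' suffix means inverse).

f' r' f

  after f': (4 6 5)
  after r': (1 6 2 5 4 3)
  after f: (1 4 3)(2 6)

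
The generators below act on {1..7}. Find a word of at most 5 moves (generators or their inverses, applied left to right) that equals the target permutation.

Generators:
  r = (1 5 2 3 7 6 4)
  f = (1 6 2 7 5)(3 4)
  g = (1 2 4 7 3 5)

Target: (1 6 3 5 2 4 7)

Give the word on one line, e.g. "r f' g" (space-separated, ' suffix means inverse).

f f g' f

  after f: (1 6 2 7 5)(3 4)
  after f: (1 2 5 6 7)
  after g': (2 3 7 5 6 4)
  after f: (1 6 3 5 2 4 7)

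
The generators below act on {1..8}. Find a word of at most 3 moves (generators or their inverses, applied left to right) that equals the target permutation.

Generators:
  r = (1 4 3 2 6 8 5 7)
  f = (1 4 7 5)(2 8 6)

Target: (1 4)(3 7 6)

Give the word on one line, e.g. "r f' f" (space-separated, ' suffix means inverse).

f r' f

  after f: (1 4 7 5)(2 8 6)
  after r': (2 6 3 4 5 7 8)
  after f: (1 4)(3 7 6)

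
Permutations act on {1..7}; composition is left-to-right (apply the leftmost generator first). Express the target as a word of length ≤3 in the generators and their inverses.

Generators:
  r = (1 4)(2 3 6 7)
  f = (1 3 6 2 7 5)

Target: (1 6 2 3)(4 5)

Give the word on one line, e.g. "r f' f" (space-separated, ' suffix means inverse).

f r' f'

  after f: (1 3 6 2 7 5)
  after r': (1 2 6 7 5 4)
  after f': (1 6 2 3)(4 5)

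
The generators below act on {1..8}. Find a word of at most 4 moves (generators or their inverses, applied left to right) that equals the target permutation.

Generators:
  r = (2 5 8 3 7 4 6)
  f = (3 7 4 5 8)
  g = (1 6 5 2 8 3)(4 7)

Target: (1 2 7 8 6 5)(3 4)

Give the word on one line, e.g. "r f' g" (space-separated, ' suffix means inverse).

g' g' r' r'

  after g': (1 3 8 2 5 6)(4 7)
  after g': (1 8 5)(2 6 3)
  after r': (1 5)(2 4 7 3 6 8)
  after r': (1 2 7 8 6 5)(3 4)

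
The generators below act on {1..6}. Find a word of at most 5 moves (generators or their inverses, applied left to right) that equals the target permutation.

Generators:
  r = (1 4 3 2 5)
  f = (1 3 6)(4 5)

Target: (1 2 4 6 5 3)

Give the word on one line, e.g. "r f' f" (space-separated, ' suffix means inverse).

  after f': (1 6 3)(4 5)
  after f': (1 3 6)
  after r: (1 2 5)(3 6 4)
  after f: (1 2 4 6 5 3)

f' f' r f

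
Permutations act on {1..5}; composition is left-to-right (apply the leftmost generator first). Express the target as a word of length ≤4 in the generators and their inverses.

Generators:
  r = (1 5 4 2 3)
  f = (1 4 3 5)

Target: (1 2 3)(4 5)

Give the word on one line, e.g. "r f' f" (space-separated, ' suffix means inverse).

r' r' f'

  after r': (1 3 2 4 5)
  after r': (1 2 5 3 4)
  after f': (1 2 3)(4 5)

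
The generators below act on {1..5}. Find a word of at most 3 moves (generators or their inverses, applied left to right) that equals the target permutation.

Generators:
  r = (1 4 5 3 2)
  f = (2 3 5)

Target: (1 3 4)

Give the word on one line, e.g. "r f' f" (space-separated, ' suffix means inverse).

f r' f

  after f: (2 3 5)
  after r': (1 2 5 3 4)
  after f: (1 3 4)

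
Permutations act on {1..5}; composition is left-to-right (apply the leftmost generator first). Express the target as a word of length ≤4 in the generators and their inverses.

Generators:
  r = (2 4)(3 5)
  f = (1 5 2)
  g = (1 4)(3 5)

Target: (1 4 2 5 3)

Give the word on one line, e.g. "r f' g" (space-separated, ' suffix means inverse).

  after g': (1 4)(3 5)
  after f': (1 4 2 5 3)

g' f'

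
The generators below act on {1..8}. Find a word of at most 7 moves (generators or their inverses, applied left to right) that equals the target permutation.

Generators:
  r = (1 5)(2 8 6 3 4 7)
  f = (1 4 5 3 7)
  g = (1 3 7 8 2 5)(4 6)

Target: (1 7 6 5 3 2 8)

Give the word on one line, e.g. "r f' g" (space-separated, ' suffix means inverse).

  after r': (1 5)(2 7 4 3 6 8)
  after r': (2 4 6)(3 8 7)
  after f': (1 7 5 4 6 2)(3 8)
  after f': (1 3 8 5)(2 7 4 6)
  after g: (1 7 6 5 3 2 8)

r' r' f' f' g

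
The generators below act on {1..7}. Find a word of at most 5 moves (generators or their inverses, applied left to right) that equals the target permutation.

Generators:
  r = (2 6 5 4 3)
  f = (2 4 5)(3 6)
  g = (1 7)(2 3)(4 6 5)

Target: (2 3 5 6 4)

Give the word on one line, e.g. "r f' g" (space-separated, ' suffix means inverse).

  after r': (2 3 4 5 6)
  after f': (2 6 5 3)
  after g: (1 7)(2 5)(4 6)
  after f: (1 7)(3 6 5 4)
  after g: (2 3 5 6 4)

r' f' g f g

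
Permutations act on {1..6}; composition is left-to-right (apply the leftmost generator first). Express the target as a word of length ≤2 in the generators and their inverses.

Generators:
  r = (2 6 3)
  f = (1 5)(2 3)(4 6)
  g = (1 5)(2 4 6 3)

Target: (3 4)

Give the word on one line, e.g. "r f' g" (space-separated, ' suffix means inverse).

g' f

  after g': (1 5)(2 3 6 4)
  after f: (3 4)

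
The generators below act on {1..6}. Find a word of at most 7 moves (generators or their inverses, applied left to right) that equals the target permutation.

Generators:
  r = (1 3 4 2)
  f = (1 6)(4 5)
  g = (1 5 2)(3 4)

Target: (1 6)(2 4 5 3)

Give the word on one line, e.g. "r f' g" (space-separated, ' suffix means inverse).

  after r': (1 2 4 3)
  after g: (2 3 5)
  after r': (1 2)(3 5 4)
  after g: (2 5 3)
  after f: (1 6)(2 4 5 3)

r' g r' g f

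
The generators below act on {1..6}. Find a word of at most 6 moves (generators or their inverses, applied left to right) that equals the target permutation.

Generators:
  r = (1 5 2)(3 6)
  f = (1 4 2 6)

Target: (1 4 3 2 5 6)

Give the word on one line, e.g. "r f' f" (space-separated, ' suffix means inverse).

r f f r' f

  after r: (1 5 2)(3 6)
  after f: (1 5 6 3)(2 4)
  after f: (1 5)(3 4 6)
  after r': (2 5)(3 4)
  after f: (1 4 3 2 5 6)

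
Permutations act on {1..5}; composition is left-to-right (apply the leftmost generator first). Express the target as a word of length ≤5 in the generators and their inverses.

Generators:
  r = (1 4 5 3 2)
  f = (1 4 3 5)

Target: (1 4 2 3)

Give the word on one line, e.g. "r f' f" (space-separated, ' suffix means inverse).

f r f f

  after f: (1 4 3 5)
  after r: (1 5 4 2)
  after f: (2 4)(3 5)
  after f: (1 4 2 3)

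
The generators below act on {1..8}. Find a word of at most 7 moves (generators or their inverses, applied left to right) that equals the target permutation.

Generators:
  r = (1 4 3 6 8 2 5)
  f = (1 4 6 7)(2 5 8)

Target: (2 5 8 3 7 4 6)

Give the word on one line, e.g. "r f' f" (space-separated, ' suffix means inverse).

  after f: (1 4 6 7)(2 5 8)
  after r: (1 3 6 7 4 8 5 2)
  after f: (1 3 7 6)(2 4)
  after r': (1 4 8 6 5 2)(3 7)
  after r': (2 5 8 3 7 4 6)

f r f r' r'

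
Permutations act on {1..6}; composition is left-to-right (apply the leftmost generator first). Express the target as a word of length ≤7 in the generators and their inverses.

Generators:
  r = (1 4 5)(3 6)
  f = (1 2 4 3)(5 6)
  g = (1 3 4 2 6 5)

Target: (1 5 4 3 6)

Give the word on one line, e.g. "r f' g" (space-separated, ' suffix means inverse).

  after f': (1 3 4 2)(5 6)
  after g: (1 4 6)(2 3)
  after f': (1 2 4 5 6 3)
  after f': (4 6)
  after r': (1 5 4 3 6)

f' g f' f' r'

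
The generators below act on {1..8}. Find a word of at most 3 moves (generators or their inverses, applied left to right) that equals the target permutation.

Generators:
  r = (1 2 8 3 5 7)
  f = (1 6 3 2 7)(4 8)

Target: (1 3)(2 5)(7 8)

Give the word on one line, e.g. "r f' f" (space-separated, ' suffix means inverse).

r' r' r'

  after r': (1 7 5 3 8 2)
  after r': (1 5 8)(2 7 3)
  after r': (1 3)(2 5)(7 8)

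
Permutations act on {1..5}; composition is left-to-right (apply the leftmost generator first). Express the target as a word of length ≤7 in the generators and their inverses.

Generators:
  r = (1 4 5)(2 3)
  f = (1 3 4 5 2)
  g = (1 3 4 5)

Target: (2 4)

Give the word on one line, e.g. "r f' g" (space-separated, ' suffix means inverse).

  after r': (1 5 4)(2 3)
  after g: (2 4 3)
  after r': (1 5 4 2)
  after r': (1 4 3 2 5)
  after r': (2 4)

r' g r' r' r'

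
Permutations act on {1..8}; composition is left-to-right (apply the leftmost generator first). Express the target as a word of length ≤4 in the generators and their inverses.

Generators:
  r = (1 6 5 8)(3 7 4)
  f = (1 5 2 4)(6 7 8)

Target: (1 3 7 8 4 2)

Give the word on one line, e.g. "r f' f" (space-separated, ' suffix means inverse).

  after f': (1 4 2 5)(6 8 7)
  after r': (1 7)(2 6 5 8 3 4)
  after r': (1 3 7 8 4 2)

f' r' r'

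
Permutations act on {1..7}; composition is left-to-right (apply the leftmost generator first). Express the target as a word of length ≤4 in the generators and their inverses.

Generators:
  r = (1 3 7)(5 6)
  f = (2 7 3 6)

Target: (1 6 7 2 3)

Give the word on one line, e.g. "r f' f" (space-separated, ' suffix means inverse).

r r f' f'

  after r: (1 3 7)(5 6)
  after r: (1 7 3)
  after f': (1 2 6 3)
  after f': (1 6 7 2 3)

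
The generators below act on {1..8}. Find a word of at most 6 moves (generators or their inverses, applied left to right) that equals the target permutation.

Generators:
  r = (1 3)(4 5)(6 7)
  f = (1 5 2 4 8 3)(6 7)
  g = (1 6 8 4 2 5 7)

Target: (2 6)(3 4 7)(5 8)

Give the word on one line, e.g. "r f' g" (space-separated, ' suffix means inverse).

  after g: (1 6 8 4 2 5 7)
  after r': (1 7 3)(2 4)(5 6 8)
  after r': (1 6 8 4 2 5 7)
  after f': (1 7 3 8 2)(4 5 6)
  after g: (2 6)(3 4 7)(5 8)

g r' r' f' g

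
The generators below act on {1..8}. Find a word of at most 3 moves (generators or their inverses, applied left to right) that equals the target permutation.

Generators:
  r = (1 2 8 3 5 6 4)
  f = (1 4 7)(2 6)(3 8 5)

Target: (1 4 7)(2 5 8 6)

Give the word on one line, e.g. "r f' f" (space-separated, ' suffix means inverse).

r f' r

  after r: (1 2 8 3 5 6 4)
  after f': (1 6)(2 3 8 5)(4 7)
  after r: (1 4 7)(2 5 8 6)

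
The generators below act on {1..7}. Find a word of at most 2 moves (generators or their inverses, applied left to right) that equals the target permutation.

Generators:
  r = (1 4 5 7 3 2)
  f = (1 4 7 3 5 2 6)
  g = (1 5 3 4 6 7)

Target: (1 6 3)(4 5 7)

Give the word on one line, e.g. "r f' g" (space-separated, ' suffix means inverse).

g' g'

  after g': (1 7 6 4 3 5)
  after g': (1 6 3)(4 5 7)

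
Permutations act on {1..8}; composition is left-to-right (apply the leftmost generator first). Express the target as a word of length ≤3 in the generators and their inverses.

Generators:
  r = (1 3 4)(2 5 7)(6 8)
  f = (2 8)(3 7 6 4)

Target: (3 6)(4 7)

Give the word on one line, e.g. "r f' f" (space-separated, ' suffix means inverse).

  after f: (2 8)(3 7 6 4)
  after f: (3 6)(4 7)

f f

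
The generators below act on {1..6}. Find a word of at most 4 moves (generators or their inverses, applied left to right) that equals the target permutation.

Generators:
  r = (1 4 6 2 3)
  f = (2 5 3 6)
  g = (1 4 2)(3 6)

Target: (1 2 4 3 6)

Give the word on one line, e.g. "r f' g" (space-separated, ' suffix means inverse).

  after r': (1 3 2 6 4)
  after r': (1 2 4 3 6)

r' r'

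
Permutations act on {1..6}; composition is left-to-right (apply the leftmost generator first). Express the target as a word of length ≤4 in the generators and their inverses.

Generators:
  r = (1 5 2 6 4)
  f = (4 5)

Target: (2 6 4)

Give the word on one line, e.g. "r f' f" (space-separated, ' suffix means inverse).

  after r': (1 4 6 2 5)
  after f': (1 5)(2 4 6)
  after r': (2 6 5 4)
  after f': (2 6 4)

r' f' r' f'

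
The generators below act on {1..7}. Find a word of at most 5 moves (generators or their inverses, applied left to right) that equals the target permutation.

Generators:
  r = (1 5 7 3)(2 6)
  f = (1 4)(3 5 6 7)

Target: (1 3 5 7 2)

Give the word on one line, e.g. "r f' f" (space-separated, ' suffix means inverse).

r f' f' r

  after r: (1 5 7 3)(2 6)
  after f': (1 3 4)(2 5 6)
  after f': (1 7 6 2 3)
  after r: (1 3 5 7 2)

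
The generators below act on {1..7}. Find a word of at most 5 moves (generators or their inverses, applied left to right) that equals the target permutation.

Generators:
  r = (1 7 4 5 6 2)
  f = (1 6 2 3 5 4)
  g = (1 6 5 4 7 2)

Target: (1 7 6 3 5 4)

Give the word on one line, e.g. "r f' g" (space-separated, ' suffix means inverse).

  after r: (1 7 4 5 6 2)
  after g: (1 2 6)
  after g: (2 5 4 7)
  after r: (1 7)(2 6)
  after f: (1 7 6 3 5 4)

r g g r f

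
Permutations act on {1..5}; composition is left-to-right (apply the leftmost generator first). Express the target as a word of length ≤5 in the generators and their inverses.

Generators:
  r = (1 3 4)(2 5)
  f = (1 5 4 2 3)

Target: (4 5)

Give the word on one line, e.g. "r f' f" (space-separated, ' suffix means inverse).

f f r' f

  after f: (1 5 4 2 3)
  after f: (1 4 3 5 2)
  after r': (1 3 2 4)
  after f: (4 5)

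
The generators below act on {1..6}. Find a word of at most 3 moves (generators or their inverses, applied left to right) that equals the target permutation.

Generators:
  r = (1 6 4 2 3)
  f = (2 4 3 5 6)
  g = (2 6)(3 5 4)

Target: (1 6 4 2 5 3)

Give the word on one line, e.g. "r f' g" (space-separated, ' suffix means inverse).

  after f: (2 4 3 5 6)
  after g': (2 5)
  after r: (1 6 4 2 5 3)

f g' r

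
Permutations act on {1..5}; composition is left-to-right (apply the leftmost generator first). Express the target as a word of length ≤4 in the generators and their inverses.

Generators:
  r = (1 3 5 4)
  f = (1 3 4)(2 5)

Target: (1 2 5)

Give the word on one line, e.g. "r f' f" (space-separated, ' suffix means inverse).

f' f' r f

  after f': (1 4 3)(2 5)
  after f': (1 3 4)
  after r: (1 5 4 3)
  after f: (1 2 5)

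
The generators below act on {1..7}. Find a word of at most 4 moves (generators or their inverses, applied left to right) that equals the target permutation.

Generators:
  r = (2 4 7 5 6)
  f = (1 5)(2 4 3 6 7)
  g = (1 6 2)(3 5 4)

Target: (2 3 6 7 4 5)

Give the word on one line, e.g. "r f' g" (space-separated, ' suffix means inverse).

  after g': (1 2 6)(3 4 5)
  after r: (1 4 6)(3 7 5)
  after g': (1 5 4)(2 6)(3 7)
  after f': (2 3 6 7 4 5)

g' r g' f'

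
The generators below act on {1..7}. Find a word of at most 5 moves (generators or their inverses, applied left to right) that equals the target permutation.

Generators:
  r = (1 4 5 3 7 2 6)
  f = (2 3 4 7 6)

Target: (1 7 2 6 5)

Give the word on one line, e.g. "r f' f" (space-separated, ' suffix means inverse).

  after r': (1 6 2 7 3 5 4)
  after f: (1 2 6 3 5 7 4)
  after f: (1 3 5 6 4)
  after r: (1 7 2 6 5)

r' f f r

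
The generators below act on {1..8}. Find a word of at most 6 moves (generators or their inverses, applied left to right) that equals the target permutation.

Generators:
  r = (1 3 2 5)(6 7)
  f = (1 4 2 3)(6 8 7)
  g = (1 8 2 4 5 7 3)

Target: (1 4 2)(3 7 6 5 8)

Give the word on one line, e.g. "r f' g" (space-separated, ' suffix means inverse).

f g r f

  after f: (1 4 2 3)(6 8 7)
  after g: (1 5 7 6 2)(3 8)
  after r: (2 3 8)(5 6)
  after f: (1 4 2)(3 7 6 5 8)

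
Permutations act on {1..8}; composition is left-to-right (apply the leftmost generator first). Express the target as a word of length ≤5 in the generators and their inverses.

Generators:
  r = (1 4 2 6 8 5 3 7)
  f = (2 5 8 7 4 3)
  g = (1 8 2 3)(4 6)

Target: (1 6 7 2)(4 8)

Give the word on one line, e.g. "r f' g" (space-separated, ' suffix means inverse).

  after g': (1 3 2 8)(4 6)
  after f: (1 2 7 4 6 3 5 8)
  after r: (1 6 7 2)(4 8)

g' f r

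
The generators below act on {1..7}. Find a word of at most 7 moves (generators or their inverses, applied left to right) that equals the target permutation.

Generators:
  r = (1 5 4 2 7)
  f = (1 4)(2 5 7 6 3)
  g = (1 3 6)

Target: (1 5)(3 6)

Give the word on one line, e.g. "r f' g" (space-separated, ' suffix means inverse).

  after g: (1 3 6)
  after r': (1 3 6 7 2 4 5)
  after g': (2 4 5 6 7)
  after r: (1 5 6)
  after g: (1 5)(3 6)

g r' g' r g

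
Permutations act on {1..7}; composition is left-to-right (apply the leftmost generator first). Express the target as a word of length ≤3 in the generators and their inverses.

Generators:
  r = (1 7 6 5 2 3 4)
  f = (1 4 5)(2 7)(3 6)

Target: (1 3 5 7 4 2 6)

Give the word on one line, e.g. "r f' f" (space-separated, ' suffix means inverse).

  after r': (1 4 3 2 5 6 7)
  after r': (1 3 5 7 4 2 6)

r' r'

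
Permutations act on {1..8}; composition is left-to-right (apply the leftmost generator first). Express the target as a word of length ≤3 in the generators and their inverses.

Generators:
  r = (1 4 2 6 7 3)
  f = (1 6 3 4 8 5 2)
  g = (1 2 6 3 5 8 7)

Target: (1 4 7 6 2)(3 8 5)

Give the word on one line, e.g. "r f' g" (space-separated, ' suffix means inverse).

f g f

  after f: (1 6 3 4 8 5 2)
  after g: (1 3 4 7)(5 6)
  after f: (1 4 7 6 2)(3 8 5)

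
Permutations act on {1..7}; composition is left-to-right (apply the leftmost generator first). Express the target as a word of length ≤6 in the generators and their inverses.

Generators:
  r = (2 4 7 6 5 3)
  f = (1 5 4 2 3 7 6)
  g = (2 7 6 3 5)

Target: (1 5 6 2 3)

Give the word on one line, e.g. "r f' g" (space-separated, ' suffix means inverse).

g f' g' r r

  after g: (2 7 6 3 5)
  after f': (1 6 2 3)(4 5)
  after g': (1 7 2 6 5 4 3)
  after r: (1 6 3)(2 5 7 4)
  after r: (1 5 6 2 3)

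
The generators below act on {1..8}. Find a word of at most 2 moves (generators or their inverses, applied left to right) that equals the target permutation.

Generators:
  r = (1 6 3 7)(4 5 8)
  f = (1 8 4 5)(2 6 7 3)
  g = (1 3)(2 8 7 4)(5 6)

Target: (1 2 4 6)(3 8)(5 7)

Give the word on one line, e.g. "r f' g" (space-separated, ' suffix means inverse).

  after g: (1 3)(2 8 7 4)(5 6)
  after f: (1 2 4 6)(3 8)(5 7)

g f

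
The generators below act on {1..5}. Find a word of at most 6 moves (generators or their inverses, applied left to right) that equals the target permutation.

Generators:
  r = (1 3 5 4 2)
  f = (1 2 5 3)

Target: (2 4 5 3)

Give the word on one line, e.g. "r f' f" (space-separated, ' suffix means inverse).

r r f' r

  after r: (1 3 5 4 2)
  after r: (1 5 2 3 4)
  after f': (1 2 5)(3 4)
  after r: (2 4 5 3)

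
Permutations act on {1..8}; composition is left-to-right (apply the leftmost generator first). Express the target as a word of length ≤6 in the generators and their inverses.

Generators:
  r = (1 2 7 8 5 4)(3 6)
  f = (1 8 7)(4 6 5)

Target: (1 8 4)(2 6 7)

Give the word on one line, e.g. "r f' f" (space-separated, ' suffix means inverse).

  after f: (1 8 7)(4 6 5)
  after f: (1 7 8)(4 5 6)
  after r': (1 2)(3 6 5)(4 8)
  after r': (2 4 7)(5 6 8)
  after f: (1 8 4)(2 6 7)

f f r' r' f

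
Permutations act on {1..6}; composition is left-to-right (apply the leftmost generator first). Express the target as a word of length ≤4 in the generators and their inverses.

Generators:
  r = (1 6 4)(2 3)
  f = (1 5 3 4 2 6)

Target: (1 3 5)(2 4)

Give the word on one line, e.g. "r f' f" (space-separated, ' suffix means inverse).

  after r: (1 6 4)(2 3)
  after r: (1 4 6)
  after f': (1 3 5)(2 4)

r r f'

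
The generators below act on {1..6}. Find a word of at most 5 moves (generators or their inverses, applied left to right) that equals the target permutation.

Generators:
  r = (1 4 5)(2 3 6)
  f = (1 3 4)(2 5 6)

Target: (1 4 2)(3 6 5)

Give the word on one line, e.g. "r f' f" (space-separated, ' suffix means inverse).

f' r f r' f

  after f': (1 4 3)(2 6 5)
  after r: (1 5 3 4 6)
  after f: (1 6 3)(2 5 4)
  after r': (1 3 5)(2 4 6)
  after f: (1 4 2)(3 6 5)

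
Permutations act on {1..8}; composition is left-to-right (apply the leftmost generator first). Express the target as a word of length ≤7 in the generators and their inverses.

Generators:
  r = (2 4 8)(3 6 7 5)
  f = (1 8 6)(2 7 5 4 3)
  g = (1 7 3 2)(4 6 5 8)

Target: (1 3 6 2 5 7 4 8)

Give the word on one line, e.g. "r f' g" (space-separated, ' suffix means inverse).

  after g: (1 7 3 2)(4 6 5 8)
  after r: (1 5 2)(3 4 7 6)
  after f': (1 7 8)(2 6 4)(3 5)
  after r: (1 5 6 8)(2 7)
  after r: (1 3 6 2 5 7 4 8)

g r f' r r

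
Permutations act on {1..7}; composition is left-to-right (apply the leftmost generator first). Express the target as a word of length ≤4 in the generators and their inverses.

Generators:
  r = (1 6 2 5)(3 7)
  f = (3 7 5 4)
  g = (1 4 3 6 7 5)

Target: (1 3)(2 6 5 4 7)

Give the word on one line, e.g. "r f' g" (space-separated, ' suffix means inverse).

  after r: (1 6 2 5)(3 7)
  after g: (1 7 6 2)(3 5 4)
  after r: (1 3)(2 6 5 4 7)

r g r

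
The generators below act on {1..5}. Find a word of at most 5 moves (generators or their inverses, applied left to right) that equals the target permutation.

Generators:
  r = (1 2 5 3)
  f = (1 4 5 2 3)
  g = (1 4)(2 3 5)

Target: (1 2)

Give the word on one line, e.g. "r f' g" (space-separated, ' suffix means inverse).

r r r g g

  after r: (1 2 5 3)
  after r: (1 5)(2 3)
  after r: (1 3 5 2)
  after g: (1 5 3 2 4)
  after g: (1 2)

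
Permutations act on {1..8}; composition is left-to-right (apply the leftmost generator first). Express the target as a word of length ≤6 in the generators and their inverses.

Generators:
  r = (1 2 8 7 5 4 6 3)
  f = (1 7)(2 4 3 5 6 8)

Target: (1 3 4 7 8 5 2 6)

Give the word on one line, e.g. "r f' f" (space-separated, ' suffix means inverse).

f' f' f' f' r'

  after f': (1 7)(2 8 6 5 3 4)
  after f': (2 6 3)(4 8 5)
  after f': (1 7)(2 5)(3 8)(4 6)
  after f': (2 3 6)(4 5 8)
  after r': (1 3 4 7 8 5 2 6)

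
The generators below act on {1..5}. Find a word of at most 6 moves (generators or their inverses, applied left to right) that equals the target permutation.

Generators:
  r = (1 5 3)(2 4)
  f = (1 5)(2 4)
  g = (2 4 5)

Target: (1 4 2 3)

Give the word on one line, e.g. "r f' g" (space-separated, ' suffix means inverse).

  after g': (2 5 4)
  after f: (1 5 2)
  after f: (2 5 4)
  after r: (1 5 2 3)
  after g': (1 4 2 3)

g' f f r g'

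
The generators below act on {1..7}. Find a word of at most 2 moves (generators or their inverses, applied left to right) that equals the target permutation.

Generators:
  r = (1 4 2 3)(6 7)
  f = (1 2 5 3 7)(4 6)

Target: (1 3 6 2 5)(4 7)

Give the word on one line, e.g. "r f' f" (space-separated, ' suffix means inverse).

f r

  after f: (1 2 5 3 7)(4 6)
  after r: (1 3 6 2 5)(4 7)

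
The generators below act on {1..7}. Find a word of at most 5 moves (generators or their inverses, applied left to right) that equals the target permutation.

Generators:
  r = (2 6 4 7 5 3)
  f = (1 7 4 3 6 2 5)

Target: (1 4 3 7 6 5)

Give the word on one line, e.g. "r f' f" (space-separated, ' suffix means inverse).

  after f: (1 7 4 3 6 2 5)
  after f: (1 4 6 5 7 3 2)
  after r': (1 6 7 5 4 2)
  after f': (1 3 4 6)(2 5 7)
  after f': (1 4 3 7 6 5)

f f r' f' f'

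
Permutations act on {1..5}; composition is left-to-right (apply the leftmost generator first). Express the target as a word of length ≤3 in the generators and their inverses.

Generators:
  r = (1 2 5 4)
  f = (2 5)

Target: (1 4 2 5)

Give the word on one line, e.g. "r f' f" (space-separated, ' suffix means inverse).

r f' r

  after r: (1 2 5 4)
  after f': (1 5 4)
  after r: (1 4 2 5)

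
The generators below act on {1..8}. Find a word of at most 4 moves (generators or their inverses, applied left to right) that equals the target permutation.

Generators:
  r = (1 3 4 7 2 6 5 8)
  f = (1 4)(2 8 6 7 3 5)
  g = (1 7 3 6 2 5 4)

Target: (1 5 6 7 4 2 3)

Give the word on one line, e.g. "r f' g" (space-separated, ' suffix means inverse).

g' g'

  after g': (1 4 5 2 6 3 7)
  after g': (1 5 6 7 4 2 3)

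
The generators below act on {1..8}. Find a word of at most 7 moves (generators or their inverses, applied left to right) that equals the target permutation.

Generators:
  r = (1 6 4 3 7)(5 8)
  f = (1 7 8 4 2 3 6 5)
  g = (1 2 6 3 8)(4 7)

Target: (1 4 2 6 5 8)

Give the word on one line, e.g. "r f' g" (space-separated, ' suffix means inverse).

  after g: (1 2 6 3 8)(4 7)
  after r: (1 2 4)(3 5 8 6 7)
  after f: (1 3)(4 7 6 8 5)
  after r: (1 7 4)(3 6 5)
  after g: (1 4 2 6 5 8)

g r f r g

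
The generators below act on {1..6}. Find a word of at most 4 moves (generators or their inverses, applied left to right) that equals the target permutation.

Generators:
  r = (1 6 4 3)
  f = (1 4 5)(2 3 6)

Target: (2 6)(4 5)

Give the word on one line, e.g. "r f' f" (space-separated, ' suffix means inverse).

  after r': (1 3 4 6)
  after r': (1 4)(3 6)
  after f': (2 6)(4 5)

r' r' f'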